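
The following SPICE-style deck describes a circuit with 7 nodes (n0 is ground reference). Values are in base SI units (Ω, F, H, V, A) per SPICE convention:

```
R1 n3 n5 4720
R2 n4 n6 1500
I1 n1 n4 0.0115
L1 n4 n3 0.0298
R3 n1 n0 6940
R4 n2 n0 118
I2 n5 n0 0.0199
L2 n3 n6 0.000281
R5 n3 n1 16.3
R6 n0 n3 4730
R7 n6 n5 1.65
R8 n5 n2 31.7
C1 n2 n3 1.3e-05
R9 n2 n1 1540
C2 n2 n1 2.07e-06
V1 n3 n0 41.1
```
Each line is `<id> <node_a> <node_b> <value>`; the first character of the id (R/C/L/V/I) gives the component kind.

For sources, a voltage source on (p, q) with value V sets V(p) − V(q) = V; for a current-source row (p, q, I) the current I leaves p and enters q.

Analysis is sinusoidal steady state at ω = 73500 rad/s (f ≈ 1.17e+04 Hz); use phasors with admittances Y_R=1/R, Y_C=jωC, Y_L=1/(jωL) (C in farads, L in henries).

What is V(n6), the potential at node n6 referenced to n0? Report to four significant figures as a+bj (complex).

40.74-0.02820j V

Apply KCL at each of the 6 non-ground nodes and solve the resulting linear system.
Node n1: branches {I1, R3, R5, R9, C2} → V_1 = 40.89+0.4096j
Node n2: branches {R4, R8, C1, R9, C2} → V_2 = 41.06+0.3800j
Node n3: branches {R1, L1, L2, R5, R6, C1, V1} → V_3 = 41.10+0.000j
Node n4: branches {R2, I1, L1} → V_4 = 52.61+7.854j
Node n5: branches {R1, I2, R7, R8} → V_5 = 40.72-0.008003j
Node n6: branches {R2, L2, R7} → V_6 = 40.74-0.02820j
Source currents: i(V1)=-0.3824-0.003279j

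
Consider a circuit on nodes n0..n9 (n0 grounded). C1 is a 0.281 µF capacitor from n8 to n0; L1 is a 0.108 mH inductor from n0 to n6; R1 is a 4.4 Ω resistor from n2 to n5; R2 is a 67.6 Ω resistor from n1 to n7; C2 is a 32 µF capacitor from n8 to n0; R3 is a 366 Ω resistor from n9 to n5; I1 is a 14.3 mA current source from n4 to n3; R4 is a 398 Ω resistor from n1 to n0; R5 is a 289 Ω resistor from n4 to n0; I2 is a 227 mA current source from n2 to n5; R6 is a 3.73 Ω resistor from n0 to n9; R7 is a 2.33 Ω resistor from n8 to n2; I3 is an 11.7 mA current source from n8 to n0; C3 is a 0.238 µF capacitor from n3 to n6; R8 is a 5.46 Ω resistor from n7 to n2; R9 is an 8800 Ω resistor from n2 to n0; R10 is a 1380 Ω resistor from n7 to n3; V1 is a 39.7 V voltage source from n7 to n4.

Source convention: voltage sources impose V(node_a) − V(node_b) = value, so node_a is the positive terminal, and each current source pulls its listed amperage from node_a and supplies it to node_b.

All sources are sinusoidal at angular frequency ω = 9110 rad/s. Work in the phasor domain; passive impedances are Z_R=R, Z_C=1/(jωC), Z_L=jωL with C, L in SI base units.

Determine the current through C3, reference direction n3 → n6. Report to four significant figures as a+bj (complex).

Apply KCL at each of the 9 non-ground nodes and solve the resulting linear system.
Node n1: branches {R2, R4} → V_1 = 0.7802-0.3138j
Node n2: branches {R1, I2, R7, R8, R9} → V_2 = 0.2646-0.3551j
Node n3: branches {I1, C3, R10} → V_3 = 1.956-6.233j
Node n4: branches {I1, R5, V1} → V_4 = -38.79-0.3671j
Node n5: branches {R1, R3, I2} → V_5 = 1.249-0.3509j
Node n6: branches {L1, C3} → V_6 = -0.004182+0.01333j
Node n7: branches {R2, R8, R10, V1} → V_7 = 0.9127-0.3671j
Node n8: branches {C1, C2, R7, I3} → V_8 = -0.004090-0.3523j
Node n9: branches {R3, R6} → V_9 = 0.01260-0.003540j
Source currents: i(V1)=-0.1199-0.001270j

0.01354+0.004251j A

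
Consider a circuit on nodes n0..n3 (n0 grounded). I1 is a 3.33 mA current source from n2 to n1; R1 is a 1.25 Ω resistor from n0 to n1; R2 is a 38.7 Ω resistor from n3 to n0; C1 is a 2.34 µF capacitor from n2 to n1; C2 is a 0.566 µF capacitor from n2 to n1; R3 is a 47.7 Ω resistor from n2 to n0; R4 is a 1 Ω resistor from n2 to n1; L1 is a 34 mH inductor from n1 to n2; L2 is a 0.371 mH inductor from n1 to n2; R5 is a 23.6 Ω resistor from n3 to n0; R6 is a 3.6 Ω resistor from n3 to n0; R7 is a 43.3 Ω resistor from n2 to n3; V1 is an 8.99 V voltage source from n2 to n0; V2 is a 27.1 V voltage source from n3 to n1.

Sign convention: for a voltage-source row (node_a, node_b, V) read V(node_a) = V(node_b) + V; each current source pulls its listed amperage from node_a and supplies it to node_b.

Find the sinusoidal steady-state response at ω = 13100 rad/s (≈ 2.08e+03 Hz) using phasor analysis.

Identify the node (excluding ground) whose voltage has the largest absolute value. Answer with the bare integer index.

3

Element admittances at ω=13100 rad/s:
  I1: injects 0.00333 A into n1 (from n2)
  Y(R1) = 0.8000+0.000j S between n0,n1
  Y(R2) = 0.02584+0.000j S between n3,n0
  Y(C1) = 0.000+0.03065j S between n2,n1
  Y(C2) = 0.000+0.007415j S between n2,n1
  Y(R3) = 0.02096+0.000j S between n2,n0
  Y(R4) = 1.000+0.000j S between n2,n1
  Y(L1) = 0.000-0.002245j S between n1,n2
  Y(L2) = 0.000-0.2058j S between n1,n2
  Y(R5) = 0.04237+0.000j S between n3,n0
  Y(R6) = 0.2778+0.000j S between n3,n0
  Y(R7) = 0.02309+0.000j S between n2,n3
  V1: constraint V(n2)−V(n0) = 8.99
  V2: constraint V(n3)−V(n1) = 27.1
Assemble and solve the 5×5 MNA system:
  V(n1)=-0.3123-0.7288j  V(n2)=8.990+0.000j  V(n3)=26.79-0.7288j
  i(V1)=-9.207+0.8352j  i(V2)=-9.679+0.2690j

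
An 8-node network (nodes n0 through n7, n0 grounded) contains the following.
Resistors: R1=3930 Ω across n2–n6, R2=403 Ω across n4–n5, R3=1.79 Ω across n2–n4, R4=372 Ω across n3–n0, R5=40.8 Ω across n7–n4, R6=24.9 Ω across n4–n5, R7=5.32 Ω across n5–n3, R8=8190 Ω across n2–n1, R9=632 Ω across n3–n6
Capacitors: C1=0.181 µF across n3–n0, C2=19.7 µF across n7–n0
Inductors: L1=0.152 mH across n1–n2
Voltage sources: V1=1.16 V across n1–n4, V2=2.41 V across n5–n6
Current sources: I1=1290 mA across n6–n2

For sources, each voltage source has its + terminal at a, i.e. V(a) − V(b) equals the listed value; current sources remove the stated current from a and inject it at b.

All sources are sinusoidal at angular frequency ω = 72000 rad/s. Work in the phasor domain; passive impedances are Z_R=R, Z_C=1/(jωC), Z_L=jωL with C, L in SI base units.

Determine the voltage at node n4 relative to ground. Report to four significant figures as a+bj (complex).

Element admittances at ω=72000 rad/s:
  Y(R1) = 0.0002545+0.000j S between n2,n6
  Y(C1) = 0.000+0.01303j S between n3,n0
  Y(R2) = 0.002481+0.000j S between n4,n5
  Y(R3) = 0.5587+0.000j S between n2,n4
  Y(R4) = 0.002688+0.000j S between n3,n0
  Y(R5) = 0.02451+0.000j S between n7,n4
  Y(L1) = 0.000-0.09137j S between n1,n2
  Y(R6) = 0.04016+0.000j S between n4,n5
  Y(R7) = 0.1880+0.000j S between n5,n3
  Y(R8) = 0.0001221+0.000j S between n2,n1
  Y(R9) = 0.001582+0.000j S between n3,n6
  Y(C2) = 0.000+1.418j S between n7,n0
  V1: constraint V(n1)−V(n4) = 1.16
  V2: constraint V(n5)−V(n6) = 2.41
  I1: injects 1.29 A into n2 (from n6)
Assemble and solve the 9×9 MNA system:
  V(n1)=9.470+7.050j  V(n2)=10.58+7.233j  V(n3)=-16.02+12.09j  V(n4)=8.310+7.050j  V(n5)=-17.06+11.16j  V(n6)=-19.47+11.16j  V(n7)=0.1243-0.1414j
  i(V1)=0.01681-0.1010j  i(V2)=1.277-0.0004720j

8.310+7.050j V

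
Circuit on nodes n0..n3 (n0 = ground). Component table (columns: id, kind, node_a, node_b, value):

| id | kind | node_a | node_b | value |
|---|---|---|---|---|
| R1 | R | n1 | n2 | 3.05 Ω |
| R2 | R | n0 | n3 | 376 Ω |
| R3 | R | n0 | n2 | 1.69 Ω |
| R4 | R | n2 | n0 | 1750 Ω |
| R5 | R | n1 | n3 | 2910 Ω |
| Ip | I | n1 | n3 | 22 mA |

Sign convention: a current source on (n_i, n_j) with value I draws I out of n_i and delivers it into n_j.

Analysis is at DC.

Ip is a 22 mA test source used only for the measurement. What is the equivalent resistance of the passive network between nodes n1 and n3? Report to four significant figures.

R_eq = 336.7 Ω

Apply KCL at each of the 3 non-ground nodes and solve the resulting linear system.
Node n1: branches {R1, R5, Ip} → V_1 = -0.09218
Node n2: branches {R1, R3, R4} → V_2 = -0.03285
Node n3: branches {R2, R5, Ip} → V_3 = 7.315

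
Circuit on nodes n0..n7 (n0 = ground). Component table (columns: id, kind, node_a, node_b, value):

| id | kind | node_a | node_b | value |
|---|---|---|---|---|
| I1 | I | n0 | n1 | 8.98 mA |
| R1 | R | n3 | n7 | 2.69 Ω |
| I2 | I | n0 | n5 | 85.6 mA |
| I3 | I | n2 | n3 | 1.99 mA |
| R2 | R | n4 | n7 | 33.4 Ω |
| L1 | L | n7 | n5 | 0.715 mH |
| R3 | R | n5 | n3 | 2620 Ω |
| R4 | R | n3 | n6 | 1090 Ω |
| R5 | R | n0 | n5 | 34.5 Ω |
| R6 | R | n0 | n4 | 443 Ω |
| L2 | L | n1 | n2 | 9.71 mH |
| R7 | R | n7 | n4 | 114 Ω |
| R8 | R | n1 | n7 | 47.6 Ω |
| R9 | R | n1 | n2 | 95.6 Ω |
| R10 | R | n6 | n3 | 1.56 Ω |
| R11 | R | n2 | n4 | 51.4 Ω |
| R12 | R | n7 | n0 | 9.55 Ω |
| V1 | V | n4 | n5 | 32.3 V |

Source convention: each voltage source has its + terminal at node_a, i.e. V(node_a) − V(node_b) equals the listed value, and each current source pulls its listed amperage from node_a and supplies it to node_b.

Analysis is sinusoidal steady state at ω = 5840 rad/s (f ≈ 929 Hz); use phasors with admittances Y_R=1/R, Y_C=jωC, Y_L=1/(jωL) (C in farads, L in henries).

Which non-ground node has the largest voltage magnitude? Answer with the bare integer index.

MNA unknowns: 7 node voltages V₁..V_7 plus 1 source current (V1)
I1: z[0]−=0.00898, z[1]+=0.00898
R1: Y=0.3717+0.000j on G[3,7]
I2: z[0]−=0.0856, z[5]+=0.0856
I3: z[2]−=0.00199, z[3]+=0.00199
R2: Y=0.02994+0.000j on G[4,7]
L1: Y=0.000-0.2395j on G[7,5]
R3: Y=0.0003817+0.000j on G[5,3]
R4: Y=0.0009174+0.000j on G[3,6]
R5: Y=0.02899+0.000j on G[0,5]
R6: Y=0.002257+0.000j on G[0,4]
L2: Y=0.000-0.01763j on G[1,2]
R7: Y=0.008772+0.000j on G[7,4]
R8: Y=0.02101+0.000j on G[1,7]
R9: Y=0.01046+0.000j on G[1,2]
R10: Y=0.6410+0.000j on G[6,3]
R11: Y=0.01946+0.000j on G[2,4]
R12: Y=0.1047+0.000j on G[7,0]
V1: row V4−V5=32.3, i_V1 at 4,5
solve → V1=10.67-4.119j, V2=20.46+1.559j, V3=0.6067+1.266j, V4=30.97-4.262j, V5=-1.329-4.262j, V6=0.6067+1.266j, V7=0.6034+1.272j
aux → i_V1=-1.450+0.3371j

4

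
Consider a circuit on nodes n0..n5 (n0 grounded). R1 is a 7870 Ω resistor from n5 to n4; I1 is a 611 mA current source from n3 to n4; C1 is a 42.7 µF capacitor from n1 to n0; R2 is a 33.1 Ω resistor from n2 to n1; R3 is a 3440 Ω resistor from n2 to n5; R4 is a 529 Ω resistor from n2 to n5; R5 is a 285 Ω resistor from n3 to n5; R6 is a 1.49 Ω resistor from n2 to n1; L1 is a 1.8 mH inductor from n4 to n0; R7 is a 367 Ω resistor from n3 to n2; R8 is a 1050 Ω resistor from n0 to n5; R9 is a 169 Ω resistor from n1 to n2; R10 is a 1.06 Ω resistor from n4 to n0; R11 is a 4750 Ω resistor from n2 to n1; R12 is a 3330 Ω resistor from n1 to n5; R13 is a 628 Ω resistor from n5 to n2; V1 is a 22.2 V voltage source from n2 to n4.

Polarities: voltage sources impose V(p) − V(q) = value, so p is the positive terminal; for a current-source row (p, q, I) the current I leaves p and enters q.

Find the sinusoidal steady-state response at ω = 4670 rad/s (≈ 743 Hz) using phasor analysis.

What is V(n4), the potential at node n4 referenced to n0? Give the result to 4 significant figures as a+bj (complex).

Apply KCL at each of the 5 non-ground nodes and solve the resulting linear system.
Node n1: branches {C1, R2, R6, R9, R11, R12} → V_1 = 18.21-9.150j
Node n2: branches {R2, R3, R4, R6, R7, R9, R11, R13, V1} → V_2 = 20.81-4.020j
Node n3: branches {I1, R5, R7} → V_3 = -108.1-3.828j
Node n4: branches {R1, I1, L1, R10, V1} → V_4 = -1.393-4.020j
Node n5: branches {R1, R3, R4, R5, R8, R12, R13} → V_5 = -34.13-3.678j
Source currents: i(V1)=-2.399-3.627j

-1.393-4.020j V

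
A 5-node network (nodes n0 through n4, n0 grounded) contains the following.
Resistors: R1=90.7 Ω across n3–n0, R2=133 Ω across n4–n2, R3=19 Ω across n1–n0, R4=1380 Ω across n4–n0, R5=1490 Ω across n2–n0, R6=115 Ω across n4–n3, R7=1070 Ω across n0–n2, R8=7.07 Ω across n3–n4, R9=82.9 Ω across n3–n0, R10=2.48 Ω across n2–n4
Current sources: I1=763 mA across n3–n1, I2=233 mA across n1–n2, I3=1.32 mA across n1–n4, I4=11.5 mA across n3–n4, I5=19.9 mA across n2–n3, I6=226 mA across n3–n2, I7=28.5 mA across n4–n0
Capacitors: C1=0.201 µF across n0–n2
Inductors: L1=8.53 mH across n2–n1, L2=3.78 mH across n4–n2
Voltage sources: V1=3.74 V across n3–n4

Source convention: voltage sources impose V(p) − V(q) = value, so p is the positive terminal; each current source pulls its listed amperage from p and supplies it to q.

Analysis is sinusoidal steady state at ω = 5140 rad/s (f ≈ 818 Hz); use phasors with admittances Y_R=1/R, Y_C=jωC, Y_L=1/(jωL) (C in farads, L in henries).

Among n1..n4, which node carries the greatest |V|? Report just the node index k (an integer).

4

Apply KCL at each of the 4 non-ground nodes and solve the resulting linear system.
Node n1: branches {I1, R3, I2, I3, L1} → V_1 = 2.994+5.312j
Node n2: branches {R2, I2, R5, C1, R7, I5, L1, I6, L2, R10} → V_2 = -9.264-10.96j
Node n3: branches {R1, I1, I4, R6, R8, I5, R9, I6, V1} → V_3 = -7.550-10.60j
Node n4: branches {R2, R4, I3, I4, R6, R8, L2, R10, I7, V1} → V_4 = -11.29-10.60j
Source currents: i(V1)=-1.368+0.2447j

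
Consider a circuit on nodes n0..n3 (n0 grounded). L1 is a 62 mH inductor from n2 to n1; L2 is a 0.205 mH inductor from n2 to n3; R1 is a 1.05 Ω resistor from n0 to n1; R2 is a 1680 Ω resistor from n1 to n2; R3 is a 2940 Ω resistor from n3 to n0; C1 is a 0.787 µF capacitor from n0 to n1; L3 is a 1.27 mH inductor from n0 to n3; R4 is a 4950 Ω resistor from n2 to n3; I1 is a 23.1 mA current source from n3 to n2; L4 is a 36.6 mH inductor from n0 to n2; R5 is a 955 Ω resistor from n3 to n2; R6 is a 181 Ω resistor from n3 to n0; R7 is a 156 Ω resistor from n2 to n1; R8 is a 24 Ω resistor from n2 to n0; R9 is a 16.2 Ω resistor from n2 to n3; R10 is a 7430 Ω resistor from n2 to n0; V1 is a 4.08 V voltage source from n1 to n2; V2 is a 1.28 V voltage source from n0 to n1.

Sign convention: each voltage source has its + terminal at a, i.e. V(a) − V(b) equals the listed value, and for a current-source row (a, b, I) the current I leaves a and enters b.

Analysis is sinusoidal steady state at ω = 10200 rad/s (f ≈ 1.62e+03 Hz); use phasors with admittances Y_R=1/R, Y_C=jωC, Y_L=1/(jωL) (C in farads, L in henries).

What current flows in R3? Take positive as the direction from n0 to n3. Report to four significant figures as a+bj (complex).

0.001573+2.590e-05j A

MNA unknowns: 3 node voltages V₁..V_3 plus 2 source currents (V1, V2)
L1: Y=0.000-0.001581j on G[2,1]
L2: Y=0.000-0.4782j on G[2,3]
R1: Y=0.9524+0.000j on G[0,1]
R2: Y=0.0005952+0.000j on G[1,2]
R3: Y=0.0003401+0.000j on G[3,0]
C1: Y=0.000+0.008027j on G[0,1]
L3: Y=0.000-0.07720j on G[0,3]
R4: Y=0.0002020+0.000j on G[2,3]
I1: z[3]−=0.0231, z[2]+=0.0231
L4: Y=0.000-0.002679j on G[0,2]
R5: Y=0.001047+0.000j on G[3,2]
R6: Y=0.005525+0.000j on G[3,0]
R7: Y=0.006410+0.000j on G[2,1]
R8: Y=0.04167+0.000j on G[2,0]
R9: Y=0.06173+0.000j on G[2,3]
R10: Y=0.0001346+0.000j on G[2,0]
V1: row V1−V2=4.08, i_V1 at 1,2
V2: row V0−V1=1.28, i_V2 at 0,1
solve → V1=-1.280+0.000j, V2=-5.360+0.000j, V3=-4.624-0.07615j
aux → i_V1=-0.2856+0.3774j, i_V2=-1.476+0.3606j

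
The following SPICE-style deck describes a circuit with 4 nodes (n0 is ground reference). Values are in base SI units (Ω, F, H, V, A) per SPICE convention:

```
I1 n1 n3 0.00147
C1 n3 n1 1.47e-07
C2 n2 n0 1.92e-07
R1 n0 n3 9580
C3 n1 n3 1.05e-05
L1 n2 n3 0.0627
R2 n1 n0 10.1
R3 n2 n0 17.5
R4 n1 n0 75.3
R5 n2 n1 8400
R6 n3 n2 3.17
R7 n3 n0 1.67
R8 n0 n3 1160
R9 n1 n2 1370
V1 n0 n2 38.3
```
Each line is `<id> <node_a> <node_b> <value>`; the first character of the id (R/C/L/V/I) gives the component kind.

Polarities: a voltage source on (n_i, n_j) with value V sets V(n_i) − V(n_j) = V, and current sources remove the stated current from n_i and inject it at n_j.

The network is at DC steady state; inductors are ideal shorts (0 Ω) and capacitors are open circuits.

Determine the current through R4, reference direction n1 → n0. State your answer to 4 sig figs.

-0.003989 A

Element admittances at DC:
  I1: injects 0.00147 A into n3 (from n1)
  Y(C1) = 0.000 S between n3,n1
  Y(C2) = 0.000 S between n2,n0
  Y(R1) = 0.0001044 S between n0,n3
  Y(C3) = 0.000 S between n1,n3
  L1: short n2↔n3 (DC inductor)
  Y(R2) = 0.09901 S between n1,n0
  Y(R3) = 0.05714 S between n2,n0
  Y(R4) = 0.01328 S between n1,n0
  Y(R5) = 0.0001190 S between n2,n1
  Y(R6) = 0.3155 S between n3,n2
  Y(R7) = 0.5988 S between n3,n0
  Y(R8) = 0.0008621 S between n0,n3
  Y(R9) = 0.0007299 S between n1,n2
  V1: constraint V(n0)−V(n2) = 38.3
Assemble and solve the 5×5 MNA system:
  V(n1)=-0.3004  V(n2)=-38.30  V(n3)=-38.30
  i(L1)=-22.97  i(V1)=-25.19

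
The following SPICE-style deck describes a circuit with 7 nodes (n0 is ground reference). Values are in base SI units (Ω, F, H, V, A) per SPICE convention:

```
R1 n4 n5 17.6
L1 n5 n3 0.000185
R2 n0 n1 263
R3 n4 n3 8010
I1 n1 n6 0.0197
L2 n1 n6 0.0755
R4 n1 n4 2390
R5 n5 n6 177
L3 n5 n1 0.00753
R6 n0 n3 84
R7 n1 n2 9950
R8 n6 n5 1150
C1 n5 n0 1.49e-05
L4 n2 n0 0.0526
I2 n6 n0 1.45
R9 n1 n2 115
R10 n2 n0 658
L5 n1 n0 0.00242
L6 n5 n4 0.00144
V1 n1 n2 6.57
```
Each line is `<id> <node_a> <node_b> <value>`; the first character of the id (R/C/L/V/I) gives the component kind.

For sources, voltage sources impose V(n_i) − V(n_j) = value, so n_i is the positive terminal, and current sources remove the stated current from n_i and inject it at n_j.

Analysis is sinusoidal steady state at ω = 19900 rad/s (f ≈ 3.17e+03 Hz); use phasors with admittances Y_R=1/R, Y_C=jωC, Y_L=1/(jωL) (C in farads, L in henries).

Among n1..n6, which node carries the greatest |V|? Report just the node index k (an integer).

Element admittances at ω=19900 rad/s:
  Y(R1) = 0.05682+0.000j S between n4,n5
  Y(L1) = 0.000-0.2716j S between n5,n3
  Y(R2) = 0.003802+0.000j S between n0,n1
  Y(R3) = 0.0001248+0.000j S between n4,n3
  I1: injects 0.0197 A into n6 (from n1)
  Y(L2) = 0.000-0.0006656j S between n1,n6
  Y(R4) = 0.0004184+0.000j S between n1,n4
  Y(R5) = 0.005650+0.000j S between n5,n6
  Y(L3) = 0.000-0.006673j S between n5,n1
  Y(R6) = 0.01190+0.000j S between n0,n3
  Y(R7) = 0.0001005+0.000j S between n1,n2
  Y(R8) = 0.0008696+0.000j S between n6,n5
  Y(C1) = 0.000+0.2965j S between n5,n0
  Y(L4) = 0.000-0.0009553j S between n2,n0
  I2: injects 1.45 A into n0 (from n6)
  Y(R9) = 0.008696+0.000j S between n1,n2
  Y(R10) = 0.001520+0.000j S between n2,n0
  Y(L5) = 0.000-0.02076j S between n1,n0
  Y(L6) = 0.000-0.03490j S between n5,n4
  V1: constraint V(n1)−V(n2) = 6.57
Assemble and solve the 7×7 MNA system:
  V(n1)=-4.724+1.317j  V(n2)=-11.29+1.317j  V(n3)=-0.3729+4.870j  V(n4)=-0.5966+4.821j  V(n5)=-0.5863+4.853j  V(n6)=-218.1-16.93j
  i(V1)=-0.07370+0.01279j

6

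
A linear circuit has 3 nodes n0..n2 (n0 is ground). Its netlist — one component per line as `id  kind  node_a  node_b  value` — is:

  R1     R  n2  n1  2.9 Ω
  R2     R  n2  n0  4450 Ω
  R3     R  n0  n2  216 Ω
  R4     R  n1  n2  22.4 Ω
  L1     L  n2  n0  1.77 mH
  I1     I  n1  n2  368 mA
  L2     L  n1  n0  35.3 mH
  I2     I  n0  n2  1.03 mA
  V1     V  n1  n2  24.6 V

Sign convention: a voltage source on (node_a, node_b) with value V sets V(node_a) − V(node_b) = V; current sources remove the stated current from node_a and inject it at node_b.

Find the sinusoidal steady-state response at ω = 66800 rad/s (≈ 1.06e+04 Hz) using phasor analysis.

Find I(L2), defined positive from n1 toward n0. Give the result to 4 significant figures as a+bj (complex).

MNA unknowns: 2 node voltages V₁..V_2 plus 1 source current (V1)
R1: Y=0.3448+0.000j on G[2,1]
R2: Y=0.0002247+0.000j on G[2,0]
R3: Y=0.004630+0.000j on G[0,2]
R4: Y=0.04464+0.000j on G[1,2]
L1: Y=0.000-0.008458j on G[2,0]
I1: z[1]−=0.368, z[2]+=0.368
L2: Y=0.000-0.0004241j on G[1,0]
I2: z[0]−=0.00103, z[2]+=0.00103
V1: row V1−V2=24.6, i_V1 at 1,2
solve → V1=23.74+0.5836j, V2=-0.8556+0.5836j
aux → i_V1=-9.949+0.01007j

0.0002475-0.01007j A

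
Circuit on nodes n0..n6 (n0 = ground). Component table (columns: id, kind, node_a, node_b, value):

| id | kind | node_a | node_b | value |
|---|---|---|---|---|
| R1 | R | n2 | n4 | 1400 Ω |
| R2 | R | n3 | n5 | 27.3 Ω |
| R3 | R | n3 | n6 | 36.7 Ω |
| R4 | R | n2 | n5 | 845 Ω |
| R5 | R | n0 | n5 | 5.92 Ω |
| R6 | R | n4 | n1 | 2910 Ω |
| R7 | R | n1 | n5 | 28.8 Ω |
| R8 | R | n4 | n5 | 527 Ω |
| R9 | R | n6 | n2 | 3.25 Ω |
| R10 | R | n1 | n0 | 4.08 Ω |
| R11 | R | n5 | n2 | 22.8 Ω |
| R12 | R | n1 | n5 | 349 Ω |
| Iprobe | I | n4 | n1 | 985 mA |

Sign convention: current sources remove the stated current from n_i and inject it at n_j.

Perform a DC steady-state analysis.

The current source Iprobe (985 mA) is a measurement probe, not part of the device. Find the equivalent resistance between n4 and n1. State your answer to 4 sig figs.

R_eq = 345.0 Ω

Element admittances at DC:
  Y(R1) = 0.0007143 S between n2,n4
  Y(R2) = 0.03663 S between n3,n5
  Y(R3) = 0.02725 S between n3,n6
  Y(R4) = 0.001183 S between n2,n5
  Y(R5) = 0.1689 S between n0,n5
  Y(R6) = 0.0003436 S between n4,n1
  Y(R7) = 0.03472 S between n1,n5
  Y(R8) = 0.001898 S between n4,n5
  Y(R9) = 0.3077 S between n6,n2
  Y(R10) = 0.2451 S between n1,n0
  Y(R11) = 0.04386 S between n5,n2
  Y(R12) = 0.002865 S between n1,n5
  Iprobe: injects 0.985 A into n1 (from n4)
Assemble and solve the 6×6 MNA system:
  V(n1)=2.575  V(n2)=-7.665  V(n3)=-5.331  V(n4)=-337.2  V(n5)=-3.736  V(n6)=-7.475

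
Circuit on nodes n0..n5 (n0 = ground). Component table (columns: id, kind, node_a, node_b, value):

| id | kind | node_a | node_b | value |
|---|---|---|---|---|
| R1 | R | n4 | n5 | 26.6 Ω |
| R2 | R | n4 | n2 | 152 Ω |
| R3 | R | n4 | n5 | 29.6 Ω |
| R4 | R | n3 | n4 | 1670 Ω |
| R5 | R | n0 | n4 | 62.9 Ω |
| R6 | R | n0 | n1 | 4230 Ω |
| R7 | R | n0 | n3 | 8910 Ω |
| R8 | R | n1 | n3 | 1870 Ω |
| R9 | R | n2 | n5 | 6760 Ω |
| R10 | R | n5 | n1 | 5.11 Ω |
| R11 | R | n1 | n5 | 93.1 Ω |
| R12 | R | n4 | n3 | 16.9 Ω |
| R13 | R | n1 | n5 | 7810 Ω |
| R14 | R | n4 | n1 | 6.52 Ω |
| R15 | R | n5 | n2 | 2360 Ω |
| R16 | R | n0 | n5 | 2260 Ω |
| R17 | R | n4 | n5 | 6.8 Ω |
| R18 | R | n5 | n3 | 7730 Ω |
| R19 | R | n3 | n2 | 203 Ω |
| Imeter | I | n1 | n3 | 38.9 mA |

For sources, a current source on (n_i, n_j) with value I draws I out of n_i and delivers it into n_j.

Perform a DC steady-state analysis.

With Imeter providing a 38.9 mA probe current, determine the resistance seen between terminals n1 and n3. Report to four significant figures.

R_eq = 19.51 Ω

Apply KCL at each of the 5 non-ground nodes and solve the resulting linear system.
Node n1: branches {R6, R8, R10, R11, R13, R14, Imeter} → V_1 = -0.1478
Node n2: branches {R2, R9, R15, R19} → V_2 = 0.2459
Node n3: branches {R4, R7, R8, R12, R18, R19, Imeter} → V_3 = 0.6112
Node n4: branches {R1, R2, R3, R4, R5, R12, R14, R17} → V_4 = -0.0001365
Node n5: branches {R1, R3, R9, R10, R11, R13, R15, R16, R17, R18} → V_5 = -0.07118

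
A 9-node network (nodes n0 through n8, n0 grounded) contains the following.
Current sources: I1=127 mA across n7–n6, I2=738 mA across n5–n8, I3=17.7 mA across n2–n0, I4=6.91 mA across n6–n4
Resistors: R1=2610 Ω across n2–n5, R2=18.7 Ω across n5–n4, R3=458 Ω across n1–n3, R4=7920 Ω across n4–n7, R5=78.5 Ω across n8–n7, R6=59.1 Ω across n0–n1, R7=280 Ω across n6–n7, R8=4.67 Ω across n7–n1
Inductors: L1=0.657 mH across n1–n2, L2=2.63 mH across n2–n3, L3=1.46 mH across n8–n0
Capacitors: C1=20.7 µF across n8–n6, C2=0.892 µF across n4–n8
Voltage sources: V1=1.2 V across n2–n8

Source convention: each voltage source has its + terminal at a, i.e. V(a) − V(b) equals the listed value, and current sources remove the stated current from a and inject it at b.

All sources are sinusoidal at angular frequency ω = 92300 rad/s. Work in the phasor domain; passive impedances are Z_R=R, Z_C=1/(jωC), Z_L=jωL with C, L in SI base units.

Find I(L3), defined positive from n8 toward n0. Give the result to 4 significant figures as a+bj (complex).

Element admittances at ω=92300 rad/s:
  I1: injects 0.127 A into n6 (from n7)
  Y(R1) = 0.0003831+0.000j S between n2,n5
  Y(R2) = 0.05348+0.000j S between n5,n4
  Y(R3) = 0.002183+0.000j S between n1,n3
  I2: injects 0.738 A into n8 (from n5)
  I3: injects 0.0177 A into n0 (from n2)
  Y(L1) = 0.000-0.01649j S between n1,n2
  Y(C1) = 0.000+1.911j S between n8,n6
  Y(R4) = 0.0001263+0.000j S between n4,n7
  Y(R5) = 0.01274+0.000j S between n8,n7
  Y(C2) = 0.000+0.08233j S between n4,n8
  Y(R6) = 0.01692+0.000j S between n0,n1
  Y(R7) = 0.003571+0.000j S between n6,n7
  Y(L2) = 0.000-0.004119j S between n2,n3
  I4: injects 0.00691 A into n4 (from n6)
  Y(L3) = 0.000-0.007421j S between n8,n0
  Y(R8) = 0.2141+0.000j S between n7,n1
  V1: constraint V(n2)−V(n8) = 1.2
Assemble and solve the 9×9 MNA system:
  V(n1)=-2.194-0.1872j  V(n2)=0.7731+2.618j  V(n3)=1.283+0.7752j  V(n4)=-0.4851+11.43j  V(n5)=-14.18+11.37j  V(n6)=-0.4317+2.560j  V(n7)=-2.619+0.01669j  V(n8)=-0.4269+2.618j
  i(V1)=-0.07729+0.05019j

0.01943+0.003168j A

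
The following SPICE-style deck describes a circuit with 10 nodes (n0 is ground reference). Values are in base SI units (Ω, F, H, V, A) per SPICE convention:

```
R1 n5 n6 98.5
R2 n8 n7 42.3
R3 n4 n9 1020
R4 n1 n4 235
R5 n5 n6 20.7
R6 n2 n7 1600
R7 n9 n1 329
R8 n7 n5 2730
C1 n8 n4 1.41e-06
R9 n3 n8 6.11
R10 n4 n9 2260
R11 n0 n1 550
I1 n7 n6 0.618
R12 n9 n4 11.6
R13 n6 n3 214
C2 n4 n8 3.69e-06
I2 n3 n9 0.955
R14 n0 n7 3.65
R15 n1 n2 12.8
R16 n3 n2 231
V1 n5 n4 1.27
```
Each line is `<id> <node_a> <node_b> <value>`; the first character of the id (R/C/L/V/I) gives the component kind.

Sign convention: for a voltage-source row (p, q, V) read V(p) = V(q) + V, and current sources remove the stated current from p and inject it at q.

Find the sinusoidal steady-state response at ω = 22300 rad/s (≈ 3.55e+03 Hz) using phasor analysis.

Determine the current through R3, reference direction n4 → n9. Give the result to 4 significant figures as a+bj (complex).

-0.01020-0.0001858j A

Element admittances at ω=22300 rad/s:
  Y(R1) = 0.01015+0.000j S between n5,n6
  Y(R2) = 0.02364+0.000j S between n8,n7
  Y(R3) = 0.0009804+0.000j S between n4,n9
  Y(R4) = 0.004255+0.000j S between n1,n4
  Y(R5) = 0.04831+0.000j S between n5,n6
  Y(R6) = 0.0006250+0.000j S between n2,n7
  Y(R7) = 0.003040+0.000j S between n9,n1
  Y(R8) = 0.0003663+0.000j S between n7,n5
  Y(C1) = 0.000+0.03144j S between n8,n4
  Y(R9) = 0.1637+0.000j S between n3,n8
  Y(R10) = 0.0004425+0.000j S between n4,n9
  Y(R11) = 0.001818+0.000j S between n0,n1
  I1: injects 0.618 A into n6 (from n7)
  Y(R12) = 0.08621+0.000j S between n9,n4
  Y(R13) = 0.004673+0.000j S between n6,n3
  Y(C2) = 0.000+0.08229j S between n4,n8
  I2: injects 0.955 A into n9 (from n3)
  Y(R14) = 0.2740+0.000j S between n0,n7
  Y(R15) = 0.07812+0.000j S between n1,n2
  Y(R16) = 0.004329+0.000j S between n3,n2
  V1: constraint V(n5)−V(n4) = 1.27
Assemble and solve the 10×10 MNA system:
  V(n1)=20.56-6.050j  V(n2)=20.28-5.670j  V(n3)=18.18+0.3599j  V(n4)=24.34-11.70j  V(n5)=25.61-11.70j  V(n6)=34.85-10.81j  V(n7)=-0.1364+0.04015j  V(n8)=23.49+0.8384j  V(n9)=34.75-11.51j
  i(V1)=0.5307+0.05650j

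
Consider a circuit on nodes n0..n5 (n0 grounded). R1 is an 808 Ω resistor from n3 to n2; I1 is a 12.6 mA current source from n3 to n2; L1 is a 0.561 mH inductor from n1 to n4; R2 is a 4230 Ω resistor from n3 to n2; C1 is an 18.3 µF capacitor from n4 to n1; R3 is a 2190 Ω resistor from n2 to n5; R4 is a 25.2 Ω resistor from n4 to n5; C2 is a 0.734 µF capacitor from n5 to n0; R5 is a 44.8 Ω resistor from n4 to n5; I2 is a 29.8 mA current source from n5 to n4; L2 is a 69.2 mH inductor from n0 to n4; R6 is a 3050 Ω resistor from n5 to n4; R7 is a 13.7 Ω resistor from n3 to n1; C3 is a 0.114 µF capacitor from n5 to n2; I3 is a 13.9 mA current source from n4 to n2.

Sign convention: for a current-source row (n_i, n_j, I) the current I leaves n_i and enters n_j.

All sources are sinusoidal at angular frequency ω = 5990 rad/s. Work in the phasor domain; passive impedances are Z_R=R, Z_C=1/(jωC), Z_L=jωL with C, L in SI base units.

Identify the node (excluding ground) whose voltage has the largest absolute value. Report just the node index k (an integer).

2

Element admittances at ω=5990 rad/s:
  Y(R1) = 0.001238+0.000j S between n3,n2
  I1: injects 0.0126 A into n2 (from n3)
  Y(L1) = 0.000-0.2976j S between n1,n4
  Y(R2) = 0.0002364+0.000j S between n3,n2
  Y(C1) = 0.000+0.1096j S between n4,n1
  Y(R3) = 0.0004566+0.000j S between n2,n5
  Y(R4) = 0.03968+0.000j S between n4,n5
  Y(C2) = 0.000+0.004397j S between n5,n0
  Y(R5) = 0.02232+0.000j S between n4,n5
  I2: injects 0.0298 A into n4 (from n5)
  Y(L2) = 0.000-0.002412j S between n0,n4
  Y(R6) = 0.0003279+0.000j S between n5,n4
  Y(R7) = 0.07299+0.000j S between n3,n1
  Y(C3) = 0.000+0.0006829j S between n5,n2
  I3: injects 0.0139 A into n2 (from n4)
Assemble and solve the 5×5 MNA system:
  V(n1)=0.7958-0.1369j  V(n2)=12.89-4.604j  V(n3)=0.8659-0.2253j  V(n4)=0.7614-0.1642j  V(n5)=0.4178-0.09008j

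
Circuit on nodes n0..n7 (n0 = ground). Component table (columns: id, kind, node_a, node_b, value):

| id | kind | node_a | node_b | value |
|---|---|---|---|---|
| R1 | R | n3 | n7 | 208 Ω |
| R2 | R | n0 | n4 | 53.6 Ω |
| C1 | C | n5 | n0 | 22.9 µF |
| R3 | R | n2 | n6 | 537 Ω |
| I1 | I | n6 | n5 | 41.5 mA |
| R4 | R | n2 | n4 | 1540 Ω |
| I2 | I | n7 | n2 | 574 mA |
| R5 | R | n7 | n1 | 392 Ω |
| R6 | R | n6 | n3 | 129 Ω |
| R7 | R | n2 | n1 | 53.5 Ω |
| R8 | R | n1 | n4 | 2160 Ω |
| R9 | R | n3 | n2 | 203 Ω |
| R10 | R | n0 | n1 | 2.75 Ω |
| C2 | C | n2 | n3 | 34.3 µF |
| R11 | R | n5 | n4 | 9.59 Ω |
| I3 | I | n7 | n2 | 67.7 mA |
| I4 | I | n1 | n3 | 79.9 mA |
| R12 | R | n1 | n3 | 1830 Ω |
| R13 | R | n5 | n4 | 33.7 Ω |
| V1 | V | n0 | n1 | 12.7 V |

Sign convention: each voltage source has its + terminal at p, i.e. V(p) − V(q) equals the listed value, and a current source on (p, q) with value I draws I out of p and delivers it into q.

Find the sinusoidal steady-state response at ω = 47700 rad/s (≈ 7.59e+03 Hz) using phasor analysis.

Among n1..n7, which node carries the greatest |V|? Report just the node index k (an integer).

Apply KCL at each of the 7 non-ground nodes and solve the resulting linear system.
Node n1: branches {R5, R7, R8, R10, I4, R12, V1} → V_1 = -12.70+0.000j
Node n2: branches {R3, R4, I2, R7, R9, C2, I3} → V_2 = -0.2160-0.02600j
Node n3: branches {R1, R6, R9, C2, I4, R12} → V_3 = -0.2173+0.2187j
Node n4: branches {R2, R4, R8, R11, R13} → V_4 = -0.03872-0.02902j
Node n5: branches {C1, I1, R11, R13} → V_5 = 0.0005098-0.03318j
Node n6: branches {R3, I1, R6} → V_6 = -4.534+0.1713j
Node n7: branches {R1, I2, R5, I3} → V_7 = -91.75+0.1429j
Source currents: i(V1)=-4.583+1.540e-05j

7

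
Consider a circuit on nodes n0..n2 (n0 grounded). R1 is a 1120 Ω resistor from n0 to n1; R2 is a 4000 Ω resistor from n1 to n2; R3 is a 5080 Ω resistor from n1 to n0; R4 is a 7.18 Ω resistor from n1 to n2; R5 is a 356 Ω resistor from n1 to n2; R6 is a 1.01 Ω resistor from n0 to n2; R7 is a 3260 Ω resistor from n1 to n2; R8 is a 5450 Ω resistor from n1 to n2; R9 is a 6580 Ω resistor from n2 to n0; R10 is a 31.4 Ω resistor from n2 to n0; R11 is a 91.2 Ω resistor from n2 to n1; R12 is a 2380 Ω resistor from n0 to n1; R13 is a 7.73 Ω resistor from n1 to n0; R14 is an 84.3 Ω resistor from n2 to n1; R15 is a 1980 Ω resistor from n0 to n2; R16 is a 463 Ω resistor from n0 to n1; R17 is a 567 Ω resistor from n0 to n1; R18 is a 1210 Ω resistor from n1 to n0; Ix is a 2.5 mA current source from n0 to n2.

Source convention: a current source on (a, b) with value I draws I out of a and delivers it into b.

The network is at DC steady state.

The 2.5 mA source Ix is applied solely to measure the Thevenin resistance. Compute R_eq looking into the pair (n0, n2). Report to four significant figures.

Apply KCL at each of the 2 non-ground nodes and solve the resulting linear system.
Node n1: branches {R1, R2, R3, R4, R5, R7, R8, R11, R12, R13, R14, R16, R17, R18} → V_1 = 0.001253
Node n2: branches {R2, R4, R5, R6, R7, R8, R9, R10, R11, R14, R15, Ix} → V_2 = 0.002279

R_eq = 0.9114 Ω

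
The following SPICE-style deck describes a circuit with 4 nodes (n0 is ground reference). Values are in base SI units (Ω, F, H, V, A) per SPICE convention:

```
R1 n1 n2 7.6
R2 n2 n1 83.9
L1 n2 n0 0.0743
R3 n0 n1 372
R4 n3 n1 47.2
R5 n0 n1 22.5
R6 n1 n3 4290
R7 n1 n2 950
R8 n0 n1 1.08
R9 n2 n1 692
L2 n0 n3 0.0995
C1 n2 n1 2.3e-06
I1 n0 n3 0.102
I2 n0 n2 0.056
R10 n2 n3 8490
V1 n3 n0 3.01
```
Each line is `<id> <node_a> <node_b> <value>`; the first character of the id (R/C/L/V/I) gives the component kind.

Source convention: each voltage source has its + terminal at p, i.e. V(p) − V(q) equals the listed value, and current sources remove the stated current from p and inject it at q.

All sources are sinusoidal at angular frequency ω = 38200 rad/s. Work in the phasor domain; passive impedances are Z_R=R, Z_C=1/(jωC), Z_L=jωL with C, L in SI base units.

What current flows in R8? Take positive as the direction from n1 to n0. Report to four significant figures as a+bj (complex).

0.1125+0.0001516j A

Element admittances at ω=38200 rad/s:
  Y(R1) = 0.1316+0.000j S between n1,n2
  Y(R2) = 0.01192+0.000j S between n2,n1
  Y(L1) = 0.000-0.0003523j S between n2,n0
  Y(R3) = 0.002688+0.000j S between n0,n1
  Y(R4) = 0.02119+0.000j S between n3,n1
  Y(R5) = 0.04444+0.000j S between n0,n1
  Y(R6) = 0.0002331+0.000j S between n1,n3
  Y(R7) = 0.001053+0.000j S between n1,n2
  Y(R8) = 0.9259+0.000j S between n0,n1
  Y(R9) = 0.001445+0.000j S between n2,n1
  Y(L2) = 0.000-0.0002631j S between n0,n3
  Y(C1) = 0.000+0.08786j S between n2,n1
  I1: injects 0.102 A into n3 (from n0)
  I2: injects 0.056 A into n2 (from n0)
  Y(R10) = 0.0001178+0.000j S between n2,n3
  V1: constraint V(n3)−V(n0) = 3.01
Assemble and solve the 4×4 MNA system:
  V(n1)=0.1215+0.0001637j  V(n2)=0.4054-0.1696j  V(n3)=3.010+0.000j
  i(V1)=0.03982+0.0007754j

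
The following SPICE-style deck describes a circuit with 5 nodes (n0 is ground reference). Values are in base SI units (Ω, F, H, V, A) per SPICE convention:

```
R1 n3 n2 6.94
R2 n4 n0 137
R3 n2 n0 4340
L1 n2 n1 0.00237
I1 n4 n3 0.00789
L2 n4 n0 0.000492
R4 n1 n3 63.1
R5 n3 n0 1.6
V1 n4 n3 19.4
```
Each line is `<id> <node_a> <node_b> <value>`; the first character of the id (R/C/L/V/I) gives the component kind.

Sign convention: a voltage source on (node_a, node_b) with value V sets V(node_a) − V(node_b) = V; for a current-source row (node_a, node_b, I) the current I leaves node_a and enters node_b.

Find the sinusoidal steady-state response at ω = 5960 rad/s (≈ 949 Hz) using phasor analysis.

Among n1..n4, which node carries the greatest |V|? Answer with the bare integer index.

4

Element admittances at ω=5960 rad/s:
  Y(R1) = 0.1441+0.000j S between n3,n2
  Y(R2) = 0.007299+0.000j S between n4,n0
  Y(R3) = 0.0002304+0.000j S between n2,n0
  Y(L1) = 0.000-0.07080j S between n2,n1
  I1: injects 0.00789 A into n3 (from n4)
  Y(L2) = 0.000-0.3410j S between n4,n0
  Y(R4) = 0.01585+0.000j S between n1,n3
  Y(R5) = 0.6250+0.000j S between n3,n0
  V1: constraint V(n4)−V(n3) = 19.4
Assemble and solve the 5×5 MNA system:
  V(n1)=-4.539+7.998j  V(n2)=-4.536+7.999j  V(n3)=-4.543+8.010j  V(n4)=14.86+8.010j
  i(V1)=-2.848+5.008j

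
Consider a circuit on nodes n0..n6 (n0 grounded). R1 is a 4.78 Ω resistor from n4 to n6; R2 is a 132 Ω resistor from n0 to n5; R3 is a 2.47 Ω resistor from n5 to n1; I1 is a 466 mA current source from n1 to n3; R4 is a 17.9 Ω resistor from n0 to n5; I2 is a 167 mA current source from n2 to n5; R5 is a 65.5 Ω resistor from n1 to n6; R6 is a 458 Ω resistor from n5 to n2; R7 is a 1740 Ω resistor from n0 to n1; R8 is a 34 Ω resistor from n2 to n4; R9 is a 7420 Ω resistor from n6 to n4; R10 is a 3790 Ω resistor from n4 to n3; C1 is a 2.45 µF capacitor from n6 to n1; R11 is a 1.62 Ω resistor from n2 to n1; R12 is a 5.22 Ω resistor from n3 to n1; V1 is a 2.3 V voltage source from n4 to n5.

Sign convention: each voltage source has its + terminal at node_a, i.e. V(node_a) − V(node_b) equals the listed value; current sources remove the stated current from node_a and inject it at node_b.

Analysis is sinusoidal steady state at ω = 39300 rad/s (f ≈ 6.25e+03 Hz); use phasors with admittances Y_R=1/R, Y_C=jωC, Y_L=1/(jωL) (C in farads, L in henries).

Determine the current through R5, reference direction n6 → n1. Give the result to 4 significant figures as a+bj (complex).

Element admittances at ω=39300 rad/s:
  Y(R1) = 0.2092+0.000j S between n4,n6
  Y(R2) = 0.007576+0.000j S between n0,n5
  Y(R3) = 0.4049+0.000j S between n5,n1
  I1: injects 0.466 A into n3 (from n1)
  Y(R4) = 0.05587+0.000j S between n0,n5
  I2: injects 0.167 A into n5 (from n2)
  Y(R5) = 0.01527+0.000j S between n1,n6
  Y(R6) = 0.002183+0.000j S between n5,n2
  Y(R7) = 0.0005747+0.000j S between n0,n1
  Y(R8) = 0.02941+0.000j S between n2,n4
  Y(R9) = 0.0001348+0.000j S between n6,n4
  Y(R10) = 0.0002639+0.000j S between n4,n3
  Y(C1) = 0.000+0.09628j S between n6,n1
  Y(R11) = 0.6173+0.000j S between n2,n1
  Y(R12) = 0.1916+0.000j S between n3,n1
  V1: constraint V(n4)−V(n5) = 2.3
Assemble and solve the 7×7 MNA system:
  V(n1)=0.06413+0.3259j  V(n2)=-0.09214+0.3099j  V(n3)=2.496+0.3254j  V(n4)=2.299-0.002952j  V(n5)=-0.0005809-0.002952j  V(n6)=1.713-0.6875j
  i(V1)=-0.1930-0.1340j

0.02517-0.01547j A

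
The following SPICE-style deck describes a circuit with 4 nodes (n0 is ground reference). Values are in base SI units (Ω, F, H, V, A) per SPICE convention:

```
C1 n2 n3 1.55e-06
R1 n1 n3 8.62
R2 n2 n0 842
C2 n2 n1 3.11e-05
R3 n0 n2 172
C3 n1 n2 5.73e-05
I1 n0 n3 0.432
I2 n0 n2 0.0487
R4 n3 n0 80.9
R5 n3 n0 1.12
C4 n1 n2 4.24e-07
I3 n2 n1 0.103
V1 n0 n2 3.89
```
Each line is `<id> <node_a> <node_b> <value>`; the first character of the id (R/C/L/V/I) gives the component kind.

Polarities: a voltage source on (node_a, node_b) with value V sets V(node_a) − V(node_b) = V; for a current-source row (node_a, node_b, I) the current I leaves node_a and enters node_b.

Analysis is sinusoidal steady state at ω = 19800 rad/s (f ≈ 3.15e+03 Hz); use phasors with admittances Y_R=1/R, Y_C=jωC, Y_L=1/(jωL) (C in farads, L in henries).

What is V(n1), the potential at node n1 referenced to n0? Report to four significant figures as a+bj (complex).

Apply KCL at each of the 3 non-ground nodes and solve the resulting linear system.
Node n1: branches {R1, C2, C3, C4, I3} → V_1 = -3.879-0.3130j
Node n2: branches {C1, R2, C2, R3, C3, I2, C4, I3, V1} → V_2 = -3.890+0.000j
Node n3: branches {C1, R1, I1, R4, R5} → V_3 = -0.02223-0.1518j
Source currents: i(V1)=-0.5281-0.1374j

-3.879-0.3130j V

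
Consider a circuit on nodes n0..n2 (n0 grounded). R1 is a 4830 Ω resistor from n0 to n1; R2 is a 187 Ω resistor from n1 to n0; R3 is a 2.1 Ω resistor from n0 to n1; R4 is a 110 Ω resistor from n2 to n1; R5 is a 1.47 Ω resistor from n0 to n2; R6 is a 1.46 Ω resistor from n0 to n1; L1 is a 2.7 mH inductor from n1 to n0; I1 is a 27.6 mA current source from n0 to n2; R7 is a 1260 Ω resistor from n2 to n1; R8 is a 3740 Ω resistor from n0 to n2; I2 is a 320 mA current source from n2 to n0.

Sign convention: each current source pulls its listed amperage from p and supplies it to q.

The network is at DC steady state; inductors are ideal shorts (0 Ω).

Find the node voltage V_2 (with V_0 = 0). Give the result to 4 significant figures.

Element admittances at DC:
  Y(R1) = 0.0002070 S between n0,n1
  Y(R2) = 0.005348 S between n1,n0
  Y(R3) = 0.4762 S between n0,n1
  Y(R4) = 0.009091 S between n2,n1
  Y(R5) = 0.6803 S between n0,n2
  Y(R6) = 0.6849 S between n0,n1
  L1: short n1↔n0 (DC inductor)
  I1: injects 0.0276 A into n2 (from n0)
  Y(R7) = 0.0007937 S between n2,n1
  Y(R8) = 0.0002674 S between n0,n2
  I2: injects 0.32 A into n0 (from n2)
Assemble and solve the 3×3 MNA system:
  V(n1)=0.000  V(n2)=-0.4235
  i(L1)=-0.004186

-0.4235 V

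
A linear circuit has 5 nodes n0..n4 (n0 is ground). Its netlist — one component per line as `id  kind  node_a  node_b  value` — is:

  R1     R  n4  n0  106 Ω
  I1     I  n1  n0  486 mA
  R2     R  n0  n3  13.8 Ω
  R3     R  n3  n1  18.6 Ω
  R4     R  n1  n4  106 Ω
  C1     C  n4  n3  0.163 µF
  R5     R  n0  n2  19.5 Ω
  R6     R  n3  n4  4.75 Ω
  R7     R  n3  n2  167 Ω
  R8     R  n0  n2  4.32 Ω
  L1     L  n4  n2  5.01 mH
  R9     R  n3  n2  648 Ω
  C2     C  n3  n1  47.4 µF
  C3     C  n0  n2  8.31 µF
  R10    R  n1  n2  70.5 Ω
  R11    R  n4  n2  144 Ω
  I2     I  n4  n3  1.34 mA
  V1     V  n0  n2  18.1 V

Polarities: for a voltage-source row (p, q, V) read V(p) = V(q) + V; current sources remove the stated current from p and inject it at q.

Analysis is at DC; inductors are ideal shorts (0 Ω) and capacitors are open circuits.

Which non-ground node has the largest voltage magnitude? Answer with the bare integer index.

1

MNA unknowns: 4 node voltages V₁..V_4 plus 2 source currents (L1, V1)
R1: Y=0.009434 on G[4,0]
I1: z[1]−=0.486, z[0]+=0.486
R2: Y=0.07246 on G[0,3]
R3: Y=0.05376 on G[3,1]
R4: Y=0.009434 on G[1,4]
C1: Y=0.000 on G[4,3]
R5: Y=0.05128 on G[0,2]
R6: Y=0.2105 on G[3,4]
R7: Y=0.005988 on G[3,2]
R8: Y=0.2315 on G[0,2]
L1: row V4−V2=0, i_L1 at 4,2
R9: Y=0.001543 on G[3,2]
C2: Y=0.000 on G[3,1]
C3: Y=0.000 on G[0,2]
R10: Y=0.01418 on G[1,2]
R11: Y=0.006944 on G[4,2]
I2: z[4]−=0.00134, z[3]+=0.00134
V1: row V0−V2=18.1, i_V1 at 0,2
solve → V1=-22.17, V2=-18.10, V3=-14.92, V4=-18.10
aux → i_L1=0.7999, i_V1=-5.884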